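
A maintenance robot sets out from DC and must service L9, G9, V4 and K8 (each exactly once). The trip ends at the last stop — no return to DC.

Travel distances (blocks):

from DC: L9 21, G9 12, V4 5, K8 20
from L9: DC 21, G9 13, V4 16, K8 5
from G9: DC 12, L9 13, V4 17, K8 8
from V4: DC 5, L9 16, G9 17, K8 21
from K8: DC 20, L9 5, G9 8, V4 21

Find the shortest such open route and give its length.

Minimum one-way distance = 34 blocks.

There are 4! = 24 possible orderings.
DC→L9→G9→V4→K8: 21+13+17+21 = 72
DC→L9→G9→K8→V4: 21+13+8+21 = 63
DC→L9→V4→G9→K8: 21+16+17+8 = 62
DC→L9→V4→K8→G9: 21+16+21+8 = 66
DC→L9→K8→G9→V4: 21+5+8+17 = 51
DC→L9→K8→V4→G9: 21+5+21+17 = 64
DC→G9→L9→V4→K8: 12+13+16+21 = 62
DC→G9→L9→K8→V4: 12+13+5+21 = 51
DC→G9→V4→L9→K8: 12+17+16+5 = 50
DC→G9→V4→K8→L9: 12+17+21+5 = 55
DC→G9→K8→L9→V4: 12+8+5+16 = 41
DC→G9→K8→V4→L9: 12+8+21+16 = 57
DC→V4→L9→G9→K8: 5+16+13+8 = 42
DC→V4→L9→K8→G9: 5+16+5+8 = 34
… (10 more)
The minimum is 34.
One shortest path: DC → V4 → L9 → K8 → G9.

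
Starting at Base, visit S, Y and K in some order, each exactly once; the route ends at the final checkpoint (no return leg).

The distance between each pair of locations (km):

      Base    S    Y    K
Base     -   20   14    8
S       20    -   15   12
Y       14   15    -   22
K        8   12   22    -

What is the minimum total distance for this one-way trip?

There are 3! = 6 possible orderings.
Base → S → Y → K: 20+15+22 = 57
Base → S → K → Y: 20+12+22 = 54
Base → Y → S → K: 14+15+12 = 41
Base → Y → K → S: 14+22+12 = 48
Base → K → S → Y: 8+12+15 = 35
Base → K → Y → S: 8+22+15 = 45
The minimum is 35.
One shortest path: Base → K → S → Y.

35 km — the minimum one-way total.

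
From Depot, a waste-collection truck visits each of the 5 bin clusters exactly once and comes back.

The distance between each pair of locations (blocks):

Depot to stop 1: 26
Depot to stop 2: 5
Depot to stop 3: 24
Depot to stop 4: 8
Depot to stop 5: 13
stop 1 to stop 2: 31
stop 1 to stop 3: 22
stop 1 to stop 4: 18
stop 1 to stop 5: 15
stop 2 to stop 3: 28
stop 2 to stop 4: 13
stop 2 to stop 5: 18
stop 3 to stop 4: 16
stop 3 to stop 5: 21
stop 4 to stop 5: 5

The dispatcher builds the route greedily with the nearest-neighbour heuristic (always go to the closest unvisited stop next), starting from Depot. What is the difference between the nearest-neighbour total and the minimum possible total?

1 blocks longer than the optimal tour.

From Depot: stop 2=5, stop 4=8, stop 5=13, stop 3=24, stop 1=26 → choose stop 2 (5).
From stop 2: stop 4=13, stop 5=18, stop 3=28, stop 1=31 → choose stop 4 (13).
From stop 4: stop 5=5, stop 3=16, stop 1=18 → choose stop 5 (5).
From stop 5: stop 1=15, stop 3=21 → choose stop 1 (15).
From stop 1: stop 3=22 → choose stop 3 (22).
NN route Depot → stop 2 → stop 4 → stop 5 → stop 1 → stop 3 → Depot costs 84.
Optimal: Depot → stop 2 → stop 3 → stop 1 → stop 5 → stop 4 → Depot costs 83 (by enumerating all 60 distinct tours).
Excess = 84 − 83 = 1.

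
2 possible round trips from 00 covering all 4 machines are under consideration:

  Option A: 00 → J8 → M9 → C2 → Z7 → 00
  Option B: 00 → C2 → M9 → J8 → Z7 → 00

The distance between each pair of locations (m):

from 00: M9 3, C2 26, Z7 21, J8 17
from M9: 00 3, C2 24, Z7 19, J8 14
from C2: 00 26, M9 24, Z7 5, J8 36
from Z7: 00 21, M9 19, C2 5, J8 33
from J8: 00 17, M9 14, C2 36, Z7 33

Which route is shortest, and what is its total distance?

Option A: 17 + 14 + 24 + 5 + 21 = 81
Option B: 26 + 24 + 14 + 33 + 21 = 118

81 m — Option A is the shortest.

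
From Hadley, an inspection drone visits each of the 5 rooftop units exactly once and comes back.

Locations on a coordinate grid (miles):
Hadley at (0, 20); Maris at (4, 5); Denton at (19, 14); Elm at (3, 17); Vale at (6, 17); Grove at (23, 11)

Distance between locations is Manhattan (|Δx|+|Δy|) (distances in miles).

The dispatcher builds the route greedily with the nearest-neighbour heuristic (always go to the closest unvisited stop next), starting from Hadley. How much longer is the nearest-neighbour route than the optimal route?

The nearest-neighbour route is 10 miles longer than optimal.

Hadley: Elm=6, Vale=9, Maris=19, Denton=25, Grove=32 ⇒ Elm
Elm: Vale=3, Maris=13, Denton=19, Grove=26 ⇒ Vale
Vale: Maris=14, Denton=16, Grove=23 ⇒ Maris
Maris: Denton=24, Grove=25 ⇒ Denton
Denton: Grove=7 ⇒ Grove
NN route Hadley → Elm → Vale → Maris → Denton → Grove → Hadley costs 86.
Optimal: Hadley → Maris → Grove → Denton → Vale → Elm → Hadley costs 76 (by enumerating all 60 distinct tours).
Excess = 86 − 76 = 10.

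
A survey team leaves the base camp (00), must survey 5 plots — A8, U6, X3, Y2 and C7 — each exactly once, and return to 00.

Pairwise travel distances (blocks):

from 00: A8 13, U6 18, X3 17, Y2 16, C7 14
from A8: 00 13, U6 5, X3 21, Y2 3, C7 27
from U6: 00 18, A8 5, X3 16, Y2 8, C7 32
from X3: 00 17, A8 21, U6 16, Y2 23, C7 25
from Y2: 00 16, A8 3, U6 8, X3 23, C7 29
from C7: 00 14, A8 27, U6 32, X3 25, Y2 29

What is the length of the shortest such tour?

With 5 stops there are 5!/2 = 60 distinct round trips (a route and its reverse cost the same).
00-A8-U6-X3-Y2-C7-00: 13+5+16+23+29+14 = 100
00-A8-U6-X3-C7-Y2-00: 13+5+16+25+29+16 = 104
00-A8-U6-Y2-X3-C7-00: 13+5+8+23+25+14 = 88
00-A8-U6-Y2-C7-X3-00: 13+5+8+29+25+17 = 97
00-A8-U6-C7-X3-Y2-00: 13+5+32+25+23+16 = 114
00-A8-U6-C7-Y2-X3-00: 13+5+32+29+23+17 = 119
00-A8-X3-U6-Y2-C7-00: 13+21+16+8+29+14 = 101
00-A8-X3-U6-C7-Y2-00: 13+21+16+32+29+16 = 127
00-A8-X3-Y2-U6-C7-00: 13+21+23+8+32+14 = 111
00-A8-X3-Y2-C7-U6-00: 13+21+23+29+32+18 = 136
00-A8-X3-C7-U6-Y2-00: 13+21+25+32+8+16 = 115
00-A8-X3-C7-Y2-U6-00: 13+21+25+29+8+18 = 114
00-A8-Y2-U6-X3-C7-00: 13+3+8+16+25+14 = 79
00-A8-Y2-U6-C7-X3-00: 13+3+8+32+25+17 = 98
… (46 more)
The minimum is 79.
One optimal route: 00 → A8 → Y2 → U6 → X3 → C7 → 00 (or its reverse).

Minimum total distance: 79 blocks.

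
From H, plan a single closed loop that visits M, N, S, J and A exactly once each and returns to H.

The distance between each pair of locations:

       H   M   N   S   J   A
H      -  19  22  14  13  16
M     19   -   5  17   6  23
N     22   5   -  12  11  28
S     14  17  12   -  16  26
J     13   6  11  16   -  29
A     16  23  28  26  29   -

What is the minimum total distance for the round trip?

H-M-N-S-J-A-H: 19+5+12+16+29+16 = 97
H-M-N-S-A-J-H: 19+5+12+26+29+13 = 104
H-M-N-J-S-A-H: 19+5+11+16+26+16 = 93
H-M-N-J-A-S-H: 19+5+11+29+26+14 = 104
H-M-N-A-S-J-H: 19+5+28+26+16+13 = 107
H-M-N-A-J-S-H: 19+5+28+29+16+14 = 111
H-M-S-N-J-A-H: 19+17+12+11+29+16 = 104
H-M-S-N-A-J-H: 19+17+12+28+29+13 = 118
H-M-S-J-N-A-H: 19+17+16+11+28+16 = 107
H-M-S-J-A-N-H: 19+17+16+29+28+22 = 131
H-M-S-A-N-J-H: 19+17+26+28+11+13 = 114
H-M-S-A-J-N-H: 19+17+26+29+11+22 = 124
H-M-J-N-S-A-H: 19+6+11+12+26+16 = 90
H-M-J-N-A-S-H: 19+6+11+28+26+14 = 104
… (46 more)
H-J-M-N-S-A-H: 13+6+5+12+26+16 = 78  ← best
The minimum is 78.
One optimal route: H → J → M → N → S → A → H (or its reverse).

78 — the shortest possible round trip.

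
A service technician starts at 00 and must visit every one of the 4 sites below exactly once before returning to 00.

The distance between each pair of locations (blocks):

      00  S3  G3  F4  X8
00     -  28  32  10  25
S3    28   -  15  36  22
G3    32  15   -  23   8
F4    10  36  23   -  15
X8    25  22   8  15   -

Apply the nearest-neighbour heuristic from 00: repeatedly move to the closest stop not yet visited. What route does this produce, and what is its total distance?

76 blocks along 00 → F4 → X8 → G3 → S3 → 00.

From 00: distances to unvisited — F4=10, X8=25, S3=28, G3=32. Nearest is F4 (10).
From F4: distances to unvisited — X8=15, G3=23, S3=36. Nearest is X8 (15).
From X8: distances to unvisited — G3=8, S3=22. Nearest is G3 (8).
From G3: distances to unvisited — S3=15. Nearest is S3 (15).
Return S3→00: 28.
Total = 10 + 15 + 8 + 15 + 28 = 76.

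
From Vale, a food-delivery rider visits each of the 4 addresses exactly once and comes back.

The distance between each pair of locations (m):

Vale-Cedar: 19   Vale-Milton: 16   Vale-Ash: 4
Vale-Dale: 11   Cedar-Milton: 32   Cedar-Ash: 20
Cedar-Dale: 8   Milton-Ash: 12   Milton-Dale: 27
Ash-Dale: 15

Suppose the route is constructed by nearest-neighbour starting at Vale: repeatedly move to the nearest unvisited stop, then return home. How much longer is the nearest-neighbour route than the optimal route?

From Vale: Ash=4, Dale=11, Milton=16, Cedar=19 → choose Ash (4).
From Ash: Milton=12, Dale=15, Cedar=20 → choose Milton (12).
From Milton: Dale=27, Cedar=32 → choose Dale (27).
From Dale: Cedar=8 → choose Cedar (8).
NN route Vale → Ash → Milton → Dale → Cedar → Vale costs 70.
Optimal: Vale → Milton → Ash → Cedar → Dale → Vale costs 67 (by enumerating all 12 distinct tours).
Excess = 70 − 67 = 3.

Excess over optimum: 3 m.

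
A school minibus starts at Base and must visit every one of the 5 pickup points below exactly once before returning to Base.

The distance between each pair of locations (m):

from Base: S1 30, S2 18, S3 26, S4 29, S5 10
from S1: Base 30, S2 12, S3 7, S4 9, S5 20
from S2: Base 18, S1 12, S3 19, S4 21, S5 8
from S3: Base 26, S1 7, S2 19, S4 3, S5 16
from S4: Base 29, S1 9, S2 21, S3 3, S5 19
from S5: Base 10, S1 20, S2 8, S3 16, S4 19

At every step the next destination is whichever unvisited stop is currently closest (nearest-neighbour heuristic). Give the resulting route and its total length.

Base → [S5:10 / S2:18 / S3:26 / S4:29 / S1:30] → S5 (10)
S5 → [S2:8 / S3:16 / S4:19 / S1:20] → S2 (8)
S2 → [S1:12 / S3:19 / S4:21] → S1 (12)
S1 → [S3:7 / S4:9] → S3 (7)
S3 → [S4:3] → S4 (3)
Return S4→Base: 29.
Total = 10 + 8 + 12 + 7 + 3 + 29 = 69.

Total distance 69 m via the nearest-neighbour route Base → S5 → S2 → S1 → S3 → S4 → Base.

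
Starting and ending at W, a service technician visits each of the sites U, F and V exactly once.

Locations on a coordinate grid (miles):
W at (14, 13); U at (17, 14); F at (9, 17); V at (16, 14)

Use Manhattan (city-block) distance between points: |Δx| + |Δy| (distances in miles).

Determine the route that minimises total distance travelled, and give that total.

Shortest round trip = 24 miles.

W → U → F → V → W: 4+11+10+3 = 28
W → U → V → F → W: 4+1+10+9 = 24
W → F → U → V → W: 9+11+1+3 = 24
The minimum is 24.
One optimal route: W → U → V → F → W (or its reverse).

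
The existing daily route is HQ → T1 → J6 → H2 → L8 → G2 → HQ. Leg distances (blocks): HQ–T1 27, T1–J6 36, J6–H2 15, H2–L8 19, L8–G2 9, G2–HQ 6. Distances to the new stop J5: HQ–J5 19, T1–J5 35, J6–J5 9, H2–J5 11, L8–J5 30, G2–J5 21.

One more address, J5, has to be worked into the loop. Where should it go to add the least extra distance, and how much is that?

+5 blocks — insert J5 between J6 and H2.

Insertion cost between consecutive stops i–j is d(i,J5) + d(J5,j) − d(i,j):
  between HQ and T1: 19 + 35 − 27 = 27
  between T1 and J6: 35 + 9 − 36 = 8
  between J6 and H2: 9 + 11 − 15 = 5
  between H2 and L8: 11 + 30 − 19 = 22
  between L8 and G2: 30 + 21 − 9 = 42
  between G2 and HQ: 21 + 19 − 6 = 34
Cheapest insertion is between J6 and H2, adding 5.
New total = 112 + 5 = 117.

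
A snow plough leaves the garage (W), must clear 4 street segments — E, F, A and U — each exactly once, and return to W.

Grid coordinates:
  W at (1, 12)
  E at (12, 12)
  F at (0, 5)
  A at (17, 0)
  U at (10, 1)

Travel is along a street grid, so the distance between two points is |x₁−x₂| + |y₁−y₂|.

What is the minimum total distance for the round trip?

There are 12 distinct closed tours to check (reversals are equivalent).
W - E - F - A - U - W: 11+19+22+8+20 = 80
W - E - F - U - A - W: 11+19+14+8+28 = 80
W - E - A - F - U - W: 11+17+22+14+20 = 84
W - E - A - U - F - W: 11+17+8+14+8 = 58
W - E - U - F - A - W: 11+13+14+22+28 = 88
W - E - U - A - F - W: 11+13+8+22+8 = 62
W - F - E - A - U - W: 8+19+17+8+20 = 72
W - F - E - U - A - W: 8+19+13+8+28 = 76
W - F - A - E - U - W: 8+22+17+13+20 = 80
W - F - U - E - A - W: 8+14+13+17+28 = 80
W - A - E - F - U - W: 28+17+19+14+20 = 98
W - A - F - E - U - W: 28+22+19+13+20 = 102
The minimum is 58.
One optimal route: W → E → A → U → F → W (or its reverse).

58 — the shortest possible round trip.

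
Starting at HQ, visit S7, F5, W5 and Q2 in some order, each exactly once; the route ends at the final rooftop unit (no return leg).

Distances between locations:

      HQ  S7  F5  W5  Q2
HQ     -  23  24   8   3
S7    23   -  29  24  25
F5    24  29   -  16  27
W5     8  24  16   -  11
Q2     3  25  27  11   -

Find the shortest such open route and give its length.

There are 4! = 24 possible orderings.
HQ→S7→F5→W5→Q2: 23+29+16+11 = 79
HQ→S7→F5→Q2→W5: 23+29+27+11 = 90
HQ→S7→W5→F5→Q2: 23+24+16+27 = 90
HQ→S7→W5→Q2→F5: 23+24+11+27 = 85
HQ→S7→Q2→F5→W5: 23+25+27+16 = 91
HQ→S7→Q2→W5→F5: 23+25+11+16 = 75
HQ→F5→S7→W5→Q2: 24+29+24+11 = 88
HQ→F5→S7→Q2→W5: 24+29+25+11 = 89
HQ→F5→W5→S7→Q2: 24+16+24+25 = 89
HQ→F5→W5→Q2→S7: 24+16+11+25 = 76
HQ→F5→Q2→S7→W5: 24+27+25+24 = 100
HQ→F5→Q2→W5→S7: 24+27+11+24 = 86
HQ→W5→S7→F5→Q2: 8+24+29+27 = 88
HQ→W5→S7→Q2→F5: 8+24+25+27 = 84
… (10 more)
HQ→Q2→W5→F5→S7: 3+11+16+29 = 59  ← best
The minimum is 59.
One shortest path: HQ → Q2 → W5 → F5 → S7.

Minimum one-way distance = 59.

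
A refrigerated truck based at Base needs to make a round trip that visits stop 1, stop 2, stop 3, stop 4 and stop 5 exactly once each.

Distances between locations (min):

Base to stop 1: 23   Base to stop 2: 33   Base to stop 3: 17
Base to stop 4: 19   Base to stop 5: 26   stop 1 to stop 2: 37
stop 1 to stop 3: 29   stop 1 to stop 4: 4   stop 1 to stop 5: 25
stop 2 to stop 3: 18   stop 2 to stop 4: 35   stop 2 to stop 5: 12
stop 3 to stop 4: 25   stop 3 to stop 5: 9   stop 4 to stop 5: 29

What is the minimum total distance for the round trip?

Shortest round trip = 95 min.

Base → stop 1 → stop 2 → stop 3 → stop 4 → stop 5 → Base: 23+37+18+25+29+26 = 158
Base → stop 1 → stop 2 → stop 3 → stop 5 → stop 4 → Base: 23+37+18+9+29+19 = 135
Base → stop 1 → stop 2 → stop 4 → stop 3 → stop 5 → Base: 23+37+35+25+9+26 = 155
Base → stop 1 → stop 2 → stop 4 → stop 5 → stop 3 → Base: 23+37+35+29+9+17 = 150
Base → stop 1 → stop 2 → stop 5 → stop 3 → stop 4 → Base: 23+37+12+9+25+19 = 125
Base → stop 1 → stop 2 → stop 5 → stop 4 → stop 3 → Base: 23+37+12+29+25+17 = 143
Base → stop 1 → stop 3 → stop 2 → stop 4 → stop 5 → Base: 23+29+18+35+29+26 = 160
Base → stop 1 → stop 3 → stop 2 → stop 5 → stop 4 → Base: 23+29+18+12+29+19 = 130
Base → stop 1 → stop 3 → stop 4 → stop 2 → stop 5 → Base: 23+29+25+35+12+26 = 150
Base → stop 1 → stop 3 → stop 4 → stop 5 → stop 2 → Base: 23+29+25+29+12+33 = 151
Base → stop 1 → stop 3 → stop 5 → stop 2 → stop 4 → Base: 23+29+9+12+35+19 = 127
Base → stop 1 → stop 3 → stop 5 → stop 4 → stop 2 → Base: 23+29+9+29+35+33 = 158
Base → stop 1 → stop 4 → stop 2 → stop 3 → stop 5 → Base: 23+4+35+18+9+26 = 115
Base → stop 1 → stop 4 → stop 2 → stop 5 → stop 3 → Base: 23+4+35+12+9+17 = 100
… (46 more)
Base → stop 3 → stop 2 → stop 5 → stop 1 → stop 4 → Base: 17+18+12+25+4+19 = 95  ← best
The minimum is 95.
One optimal route: Base → stop 3 → stop 2 → stop 5 → stop 1 → stop 4 → Base (or its reverse).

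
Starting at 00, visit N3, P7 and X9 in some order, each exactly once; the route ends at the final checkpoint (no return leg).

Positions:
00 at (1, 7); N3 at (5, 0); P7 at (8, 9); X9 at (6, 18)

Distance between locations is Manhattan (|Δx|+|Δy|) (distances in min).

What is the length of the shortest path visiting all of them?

There are 3! = 6 possible orderings.
00 → N3 → P7 → X9: 11+12+11 = 34
00 → N3 → X9 → P7: 11+19+11 = 41
00 → P7 → N3 → X9: 9+12+19 = 40
00 → P7 → X9 → N3: 9+11+19 = 39
00 → X9 → N3 → P7: 16+19+12 = 47
00 → X9 → P7 → N3: 16+11+12 = 39
The minimum is 34.
One shortest path: 00 → N3 → P7 → X9.

Minimum one-way distance = 34 min.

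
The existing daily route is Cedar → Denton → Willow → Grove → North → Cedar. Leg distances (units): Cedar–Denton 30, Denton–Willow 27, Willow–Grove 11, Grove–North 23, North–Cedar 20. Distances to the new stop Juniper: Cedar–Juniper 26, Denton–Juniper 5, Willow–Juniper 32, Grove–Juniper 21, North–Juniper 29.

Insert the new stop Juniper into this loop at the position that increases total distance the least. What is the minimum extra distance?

Insertion cost between consecutive stops i–j is d(i,Juniper) + d(Juniper,j) − d(i,j):
  between Cedar and Denton: 26 + 5 − 30 = 1
  between Denton and Willow: 5 + 32 − 27 = 10
  between Willow and Grove: 32 + 21 − 11 = 42
  between Grove and North: 21 + 29 − 23 = 27
  between North and Cedar: 29 + 26 − 20 = 35
Cheapest insertion is between Cedar and Denton, adding 1.
New total = 111 + 1 = 112.

Adding 1 by placing Juniper on the Cedar–Denton leg.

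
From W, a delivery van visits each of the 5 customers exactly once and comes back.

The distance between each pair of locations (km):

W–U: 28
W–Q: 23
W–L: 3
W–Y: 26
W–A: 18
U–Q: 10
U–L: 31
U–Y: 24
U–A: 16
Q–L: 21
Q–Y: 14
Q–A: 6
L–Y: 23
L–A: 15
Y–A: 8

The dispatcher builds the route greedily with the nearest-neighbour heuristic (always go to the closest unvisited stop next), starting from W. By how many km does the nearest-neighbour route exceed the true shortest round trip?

Excess over optimum: 6 km.

W: L=3, A=18, Q=23, Y=26, U=28 ⇒ L
L: A=15, Q=21, Y=23, U=31 ⇒ A
A: Q=6, Y=8, U=16 ⇒ Q
Q: U=10, Y=14 ⇒ U
U: Y=24 ⇒ Y
NN route W → L → A → Q → U → Y → W costs 84.
Optimal: W → U → Q → Y → A → L → W costs 78 (by enumerating all 60 distinct tours).
Excess = 84 − 78 = 6.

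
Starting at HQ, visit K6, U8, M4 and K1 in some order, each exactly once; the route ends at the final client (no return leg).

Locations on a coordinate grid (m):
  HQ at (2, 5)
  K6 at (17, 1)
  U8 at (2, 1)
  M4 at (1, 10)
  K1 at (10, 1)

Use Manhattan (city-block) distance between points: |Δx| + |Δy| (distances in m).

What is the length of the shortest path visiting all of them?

Shortest open route: 31 m.

There are 4! = 24 possible orderings.
HQ → K6 → U8 → M4 → K1: 19+15+10+18 = 62
HQ → K6 → U8 → K1 → M4: 19+15+8+18 = 60
HQ → K6 → M4 → U8 → K1: 19+25+10+8 = 62
HQ → K6 → M4 → K1 → U8: 19+25+18+8 = 70
HQ → K6 → K1 → U8 → M4: 19+7+8+10 = 44
HQ → K6 → K1 → M4 → U8: 19+7+18+10 = 54
HQ → U8 → K6 → M4 → K1: 4+15+25+18 = 62
HQ → U8 → K6 → K1 → M4: 4+15+7+18 = 44
HQ → U8 → M4 → K6 → K1: 4+10+25+7 = 46
HQ → U8 → M4 → K1 → K6: 4+10+18+7 = 39
HQ → U8 → K1 → K6 → M4: 4+8+7+25 = 44
HQ → U8 → K1 → M4 → K6: 4+8+18+25 = 55
HQ → M4 → K6 → U8 → K1: 6+25+15+8 = 54
HQ → M4 → K6 → K1 → U8: 6+25+7+8 = 46
… (10 more)
HQ → M4 → U8 → K1 → K6: 6+10+8+7 = 31  ← best
The minimum is 31.
One shortest path: HQ → M4 → U8 → K1 → K6.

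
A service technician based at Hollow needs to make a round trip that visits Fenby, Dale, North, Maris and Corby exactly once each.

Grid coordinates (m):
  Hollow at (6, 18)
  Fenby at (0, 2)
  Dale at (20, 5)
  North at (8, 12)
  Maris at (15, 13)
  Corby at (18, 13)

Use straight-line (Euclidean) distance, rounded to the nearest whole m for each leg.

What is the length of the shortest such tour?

With 5 stops there are 5!/2 = 60 distinct round trips (a route and its reverse cost the same).
Hollow - Fenby - Dale - North - Maris - Corby - Hollow: 17+20+14+7+3+13 = 74
Hollow - Fenby - Dale - North - Corby - Maris - Hollow: 17+20+14+10+3+10 = 74
Hollow - Fenby - Dale - Maris - North - Corby - Hollow: 17+20+9+7+10+13 = 76
Hollow - Fenby - Dale - Maris - Corby - North - Hollow: 17+20+9+3+10+6 = 65
Hollow - Fenby - Dale - Corby - North - Maris - Hollow: 17+20+8+10+7+10 = 72
Hollow - Fenby - Dale - Corby - Maris - North - Hollow: 17+20+8+3+7+6 = 61
Hollow - Fenby - North - Dale - Maris - Corby - Hollow: 17+13+14+9+3+13 = 69
Hollow - Fenby - North - Dale - Corby - Maris - Hollow: 17+13+14+8+3+10 = 65
Hollow - Fenby - North - Maris - Dale - Corby - Hollow: 17+13+7+9+8+13 = 67
Hollow - Fenby - North - Maris - Corby - Dale - Hollow: 17+13+7+3+8+19 = 67
Hollow - Fenby - North - Corby - Dale - Maris - Hollow: 17+13+10+8+9+10 = 67
Hollow - Fenby - North - Corby - Maris - Dale - Hollow: 17+13+10+3+9+19 = 71
Hollow - Fenby - Maris - Dale - North - Corby - Hollow: 17+19+9+14+10+13 = 82
Hollow - Fenby - Maris - Dale - Corby - North - Hollow: 17+19+9+8+10+6 = 69
… (46 more)
Hollow - North - Fenby - Dale - Corby - Maris - Hollow: 6+13+20+8+3+10 = 60  ← best
The minimum is 60.
One optimal route: Hollow → North → Fenby → Dale → Corby → Maris → Hollow (or its reverse).

Minimum total distance: 60 m.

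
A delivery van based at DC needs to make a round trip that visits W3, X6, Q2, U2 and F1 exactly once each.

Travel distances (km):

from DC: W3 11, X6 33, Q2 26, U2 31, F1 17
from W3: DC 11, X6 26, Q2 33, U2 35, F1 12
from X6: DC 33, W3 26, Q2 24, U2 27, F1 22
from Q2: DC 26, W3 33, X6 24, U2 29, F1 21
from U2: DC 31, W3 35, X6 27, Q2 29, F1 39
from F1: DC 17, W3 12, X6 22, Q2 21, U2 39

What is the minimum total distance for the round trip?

126 km — the shortest possible round trip.

With 5 stops there are 5!/2 = 60 distinct round trips (a route and its reverse cost the same).
DC - W3 - X6 - Q2 - U2 - F1 - DC: 11+26+24+29+39+17 = 146
DC - W3 - X6 - Q2 - F1 - U2 - DC: 11+26+24+21+39+31 = 152
DC - W3 - X6 - U2 - Q2 - F1 - DC: 11+26+27+29+21+17 = 131
DC - W3 - X6 - U2 - F1 - Q2 - DC: 11+26+27+39+21+26 = 150
DC - W3 - X6 - F1 - Q2 - U2 - DC: 11+26+22+21+29+31 = 140
DC - W3 - X6 - F1 - U2 - Q2 - DC: 11+26+22+39+29+26 = 153
DC - W3 - Q2 - X6 - U2 - F1 - DC: 11+33+24+27+39+17 = 151
DC - W3 - Q2 - X6 - F1 - U2 - DC: 11+33+24+22+39+31 = 160
DC - W3 - Q2 - U2 - X6 - F1 - DC: 11+33+29+27+22+17 = 139
DC - W3 - Q2 - U2 - F1 - X6 - DC: 11+33+29+39+22+33 = 167
DC - W3 - Q2 - F1 - X6 - U2 - DC: 11+33+21+22+27+31 = 145
DC - W3 - Q2 - F1 - U2 - X6 - DC: 11+33+21+39+27+33 = 164
DC - W3 - U2 - X6 - Q2 - F1 - DC: 11+35+27+24+21+17 = 135
DC - W3 - U2 - X6 - F1 - Q2 - DC: 11+35+27+22+21+26 = 142
… (46 more)
DC - W3 - F1 - Q2 - X6 - U2 - DC: 11+12+21+24+27+31 = 126  ← best
The minimum is 126.
One optimal route: DC → W3 → F1 → Q2 → X6 → U2 → DC (or its reverse).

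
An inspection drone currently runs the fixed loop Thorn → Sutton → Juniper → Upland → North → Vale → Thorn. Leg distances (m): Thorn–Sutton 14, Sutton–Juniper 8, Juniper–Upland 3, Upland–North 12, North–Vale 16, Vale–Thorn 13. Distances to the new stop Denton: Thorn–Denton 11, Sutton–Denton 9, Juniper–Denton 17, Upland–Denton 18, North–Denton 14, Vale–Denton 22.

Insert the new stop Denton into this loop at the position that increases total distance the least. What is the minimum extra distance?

Insertion cost between consecutive stops i–j is d(i,Denton) + d(Denton,j) − d(i,j):
  between Thorn and Sutton: 11 + 9 − 14 = 6
  between Sutton and Juniper: 9 + 17 − 8 = 18
  between Juniper and Upland: 17 + 18 − 3 = 32
  between Upland and North: 18 + 14 − 12 = 20
  between North and Vale: 14 + 22 − 16 = 20
  between Vale and Thorn: 22 + 11 − 13 = 20
Cheapest insertion is between Thorn and Sutton, adding 6.
New total = 66 + 6 = 72.

Minimum extra distance: 6 m, inserting Denton between Thorn and Sutton.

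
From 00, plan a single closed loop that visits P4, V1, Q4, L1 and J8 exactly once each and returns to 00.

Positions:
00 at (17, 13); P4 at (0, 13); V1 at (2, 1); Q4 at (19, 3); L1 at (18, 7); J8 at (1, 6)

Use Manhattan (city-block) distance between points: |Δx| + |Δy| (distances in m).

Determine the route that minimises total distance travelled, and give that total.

62 m — the shortest possible round trip.

There are 60 distinct closed tours to check (reversals are equivalent).
00→P4→V1→Q4→L1→J8→00: 17+14+19+5+18+23 = 96
00→P4→V1→Q4→J8→L1→00: 17+14+19+21+18+7 = 96
00→P4→V1→L1→Q4→J8→00: 17+14+22+5+21+23 = 102
00→P4→V1→L1→J8→Q4→00: 17+14+22+18+21+12 = 104
00→P4→V1→J8→Q4→L1→00: 17+14+6+21+5+7 = 70
00→P4→V1→J8→L1→Q4→00: 17+14+6+18+5+12 = 72
00→P4→Q4→V1→L1→J8→00: 17+29+19+22+18+23 = 128
00→P4→Q4→V1→J8→L1→00: 17+29+19+6+18+7 = 96
00→P4→Q4→L1→V1→J8→00: 17+29+5+22+6+23 = 102
00→P4→Q4→L1→J8→V1→00: 17+29+5+18+6+27 = 102
00→P4→Q4→J8→V1→L1→00: 17+29+21+6+22+7 = 102
00→P4→Q4→J8→L1→V1→00: 17+29+21+18+22+27 = 134
00→P4→L1→V1→Q4→J8→00: 17+24+22+19+21+23 = 126
00→P4→L1→V1→J8→Q4→00: 17+24+22+6+21+12 = 102
… (46 more)
00→P4→J8→V1→Q4→L1→00: 17+8+6+19+5+7 = 62  ← best
The minimum is 62.
One optimal route: 00 → P4 → J8 → V1 → Q4 → L1 → 00 (or its reverse).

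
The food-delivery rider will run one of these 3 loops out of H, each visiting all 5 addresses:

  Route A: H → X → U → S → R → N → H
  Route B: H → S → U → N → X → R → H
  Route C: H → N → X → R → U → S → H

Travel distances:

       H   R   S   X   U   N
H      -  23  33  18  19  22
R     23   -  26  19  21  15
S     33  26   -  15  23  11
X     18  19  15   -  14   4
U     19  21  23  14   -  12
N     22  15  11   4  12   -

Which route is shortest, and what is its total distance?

Route A: 18 + 14 + 23 + 26 + 15 + 22 = 118
Route B: 33 + 23 + 12 + 4 + 19 + 23 = 114
Route C: 22 + 4 + 19 + 21 + 23 + 33 = 122

Shortest is Route B, total 114.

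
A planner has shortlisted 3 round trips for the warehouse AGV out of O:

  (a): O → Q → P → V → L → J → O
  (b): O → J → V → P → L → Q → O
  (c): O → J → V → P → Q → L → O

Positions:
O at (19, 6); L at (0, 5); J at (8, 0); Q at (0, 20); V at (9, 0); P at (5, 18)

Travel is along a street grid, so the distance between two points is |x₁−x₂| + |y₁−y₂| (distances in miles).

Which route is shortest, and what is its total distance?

(a): 33 + 7 + 22 + 14 + 13 + 17 = 106
(b): 17 + 1 + 22 + 18 + 15 + 33 = 106
(c): 17 + 1 + 22 + 7 + 15 + 20 = 82

82 miles — (c) is the shortest.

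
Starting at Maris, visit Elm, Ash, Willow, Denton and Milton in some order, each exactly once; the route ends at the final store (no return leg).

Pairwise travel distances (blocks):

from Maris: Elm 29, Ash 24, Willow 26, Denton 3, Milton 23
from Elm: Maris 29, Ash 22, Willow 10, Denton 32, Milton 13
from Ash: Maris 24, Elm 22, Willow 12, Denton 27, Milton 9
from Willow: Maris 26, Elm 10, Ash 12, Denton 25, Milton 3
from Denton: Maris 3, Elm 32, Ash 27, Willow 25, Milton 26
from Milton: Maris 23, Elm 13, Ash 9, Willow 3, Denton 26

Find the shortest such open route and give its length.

There are 5! = 120 possible orderings.
Maris - Elm - Ash - Willow - Denton - Milton: 29+22+12+25+26 = 114
Maris - Elm - Ash - Willow - Milton - Denton: 29+22+12+3+26 = 92
Maris - Elm - Ash - Denton - Willow - Milton: 29+22+27+25+3 = 106
Maris - Elm - Ash - Denton - Milton - Willow: 29+22+27+26+3 = 107
Maris - Elm - Ash - Milton - Willow - Denton: 29+22+9+3+25 = 88
Maris - Elm - Ash - Milton - Denton - Willow: 29+22+9+26+25 = 111
Maris - Elm - Willow - Ash - Denton - Milton: 29+10+12+27+26 = 104
Maris - Elm - Willow - Ash - Milton - Denton: 29+10+12+9+26 = 86
Maris - Elm - Willow - Denton - Ash - Milton: 29+10+25+27+9 = 100
Maris - Elm - Willow - Denton - Milton - Ash: 29+10+25+26+9 = 99
Maris - Elm - Willow - Milton - Ash - Denton: 29+10+3+9+27 = 78
Maris - Elm - Willow - Milton - Denton - Ash: 29+10+3+26+27 = 95
Maris - Elm - Denton - Ash - Willow - Milton: 29+32+27+12+3 = 103
Maris - Elm - Denton - Ash - Milton - Willow: 29+32+27+9+3 = 100
… (106 more)
Maris - Denton - Ash - Milton - Willow - Elm: 3+27+9+3+10 = 52  ← best
The minimum is 52.
One shortest path: Maris → Denton → Ash → Milton → Willow → Elm.

Shortest open route: 52 blocks.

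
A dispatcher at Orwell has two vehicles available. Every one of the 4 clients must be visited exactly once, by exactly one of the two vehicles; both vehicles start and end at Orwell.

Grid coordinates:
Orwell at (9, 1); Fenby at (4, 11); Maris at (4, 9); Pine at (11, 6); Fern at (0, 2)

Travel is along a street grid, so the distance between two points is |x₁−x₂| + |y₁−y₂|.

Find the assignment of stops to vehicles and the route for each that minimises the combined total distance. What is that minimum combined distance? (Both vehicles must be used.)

There are 2^3 − 1 = 7 ways to divide the 4 stops into two non-empty groups. For each, the best each vehicle can do is its own shortest tour through its group:
  {Fenby} + {Maris, Pine, Fern}: 30 + 38 = 68
  {Maris} + {Fenby, Pine, Fern}: 26 + 42 = 68
  {Fenby, Maris} + {Pine, Fern}: 30 + 32 = 62
  {Pine} + {Fenby, Maris, Fern}: 14 + 38 = 52
  {Fenby, Pine} + {Maris, Fern}: 34 + 34 = 68
  {Maris, Pine} + {Fenby, Fern}: 30 + 38 = 68
  … (7 splits in total)
Best: vehicle 1 Orwell → Pine → Orwell = 14; vehicle 2 Orwell → Fenby → Maris → Fern → Orwell = 38; combined 52.

52 — the smallest possible combined total.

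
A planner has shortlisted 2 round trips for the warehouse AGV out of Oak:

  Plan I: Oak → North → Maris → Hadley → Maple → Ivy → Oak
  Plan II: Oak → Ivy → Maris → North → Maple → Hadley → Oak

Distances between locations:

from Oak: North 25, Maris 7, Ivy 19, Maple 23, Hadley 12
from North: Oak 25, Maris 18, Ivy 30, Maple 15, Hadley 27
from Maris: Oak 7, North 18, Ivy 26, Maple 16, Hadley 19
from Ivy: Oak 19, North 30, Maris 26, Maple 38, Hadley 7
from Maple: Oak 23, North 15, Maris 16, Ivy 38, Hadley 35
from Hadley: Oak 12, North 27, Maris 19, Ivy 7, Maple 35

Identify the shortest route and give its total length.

Plan I: 25 + 18 + 19 + 35 + 38 + 19 = 154
Plan II: 19 + 26 + 18 + 15 + 35 + 12 = 125

125 — Plan II is the shortest.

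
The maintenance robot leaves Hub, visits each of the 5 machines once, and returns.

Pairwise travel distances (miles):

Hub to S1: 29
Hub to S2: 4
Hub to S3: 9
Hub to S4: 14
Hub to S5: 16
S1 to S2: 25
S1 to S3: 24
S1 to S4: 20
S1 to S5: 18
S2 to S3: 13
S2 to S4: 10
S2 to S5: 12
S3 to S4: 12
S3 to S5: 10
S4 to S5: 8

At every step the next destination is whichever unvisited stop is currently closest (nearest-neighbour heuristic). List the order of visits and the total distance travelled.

From Hub: distances to unvisited — S2=4, S3=9, S4=14, S5=16, S1=29. Nearest is S2 (4).
From S2: distances to unvisited — S4=10, S5=12, S3=13, S1=25. Nearest is S4 (10).
From S4: distances to unvisited — S5=8, S3=12, S1=20. Nearest is S5 (8).
From S5: distances to unvisited — S3=10, S1=18. Nearest is S3 (10).
From S3: distances to unvisited — S1=24. Nearest is S1 (24).
Return S1→Hub: 29.
Total = 4 + 10 + 8 + 10 + 24 + 29 = 85.

Nearest-neighbour total = 85 miles; route Hub → S2 → S4 → S5 → S3 → S1 → Hub.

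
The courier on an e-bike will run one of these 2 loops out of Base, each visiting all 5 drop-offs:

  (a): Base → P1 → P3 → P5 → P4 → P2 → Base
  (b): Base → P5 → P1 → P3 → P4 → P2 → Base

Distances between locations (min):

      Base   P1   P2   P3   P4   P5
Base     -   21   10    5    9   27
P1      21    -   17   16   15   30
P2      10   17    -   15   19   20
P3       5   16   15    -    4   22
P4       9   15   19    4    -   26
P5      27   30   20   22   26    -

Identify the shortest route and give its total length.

(a): 21 + 16 + 22 + 26 + 19 + 10 = 114
(b): 27 + 30 + 16 + 4 + 19 + 10 = 106

Shortest is (b), total 106 min.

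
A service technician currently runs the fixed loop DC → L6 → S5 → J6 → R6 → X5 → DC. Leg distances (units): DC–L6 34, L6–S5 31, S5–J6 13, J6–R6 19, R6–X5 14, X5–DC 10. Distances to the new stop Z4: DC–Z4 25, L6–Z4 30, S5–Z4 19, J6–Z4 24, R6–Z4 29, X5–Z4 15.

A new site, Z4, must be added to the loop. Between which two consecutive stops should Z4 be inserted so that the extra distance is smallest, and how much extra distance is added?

+18 — insert Z4 between L6 and S5.

Insertion cost between consecutive stops i–j is d(i,Z4) + d(Z4,j) − d(i,j):
  between DC and L6: 25 + 30 − 34 = 21
  between L6 and S5: 30 + 19 − 31 = 18
  between S5 and J6: 19 + 24 − 13 = 30
  between J6 and R6: 24 + 29 − 19 = 34
  between R6 and X5: 29 + 15 − 14 = 30
  between X5 and DC: 15 + 25 − 10 = 30
Cheapest insertion is between L6 and S5, adding 18.
New total = 121 + 18 = 139.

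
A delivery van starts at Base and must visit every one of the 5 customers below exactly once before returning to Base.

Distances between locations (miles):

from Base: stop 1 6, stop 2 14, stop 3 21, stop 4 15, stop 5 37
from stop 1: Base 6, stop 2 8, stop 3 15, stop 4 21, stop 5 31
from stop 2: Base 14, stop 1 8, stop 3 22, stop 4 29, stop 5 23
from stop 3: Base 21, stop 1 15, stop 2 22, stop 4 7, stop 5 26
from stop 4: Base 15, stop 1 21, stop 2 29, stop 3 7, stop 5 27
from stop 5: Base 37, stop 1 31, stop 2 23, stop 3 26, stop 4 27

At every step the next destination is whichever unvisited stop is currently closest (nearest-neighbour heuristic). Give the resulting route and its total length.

107 miles along Base → stop 1 → stop 2 → stop 3 → stop 4 → stop 5 → Base.

At Base the remaining stops are stop 1 6, stop 2 14, stop 4 15, stop 3 21, stop 5 37; go to stop 1.
At stop 1 the remaining stops are stop 2 8, stop 3 15, stop 4 21, stop 5 31; go to stop 2.
At stop 2 the remaining stops are stop 3 22, stop 5 23, stop 4 29; go to stop 3.
At stop 3 the remaining stops are stop 4 7, stop 5 26; go to stop 4.
At stop 4 the remaining stops are stop 5 27; go to stop 5.
Return stop 5→Base: 37.
Total = 6 + 8 + 22 + 7 + 27 + 37 = 107.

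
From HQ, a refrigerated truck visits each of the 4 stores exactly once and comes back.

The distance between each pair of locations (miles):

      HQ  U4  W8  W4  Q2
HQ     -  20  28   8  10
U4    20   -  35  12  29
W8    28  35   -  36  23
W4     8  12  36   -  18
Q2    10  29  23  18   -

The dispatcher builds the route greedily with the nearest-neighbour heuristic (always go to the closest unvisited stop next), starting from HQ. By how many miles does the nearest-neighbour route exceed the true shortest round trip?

From HQ: W4=8, Q2=10, U4=20, W8=28 → choose W4 (8).
From W4: U4=12, Q2=18, W8=36 → choose U4 (12).
From U4: Q2=29, W8=35 → choose Q2 (29).
From Q2: W8=23 → choose W8 (23).
NN route HQ → W4 → U4 → Q2 → W8 → HQ costs 100.
Optimal: HQ → W4 → U4 → W8 → Q2 → HQ costs 88 (by enumerating all 12 distinct tours).
Excess = 100 − 88 = 12.

Excess over optimum: 12 miles.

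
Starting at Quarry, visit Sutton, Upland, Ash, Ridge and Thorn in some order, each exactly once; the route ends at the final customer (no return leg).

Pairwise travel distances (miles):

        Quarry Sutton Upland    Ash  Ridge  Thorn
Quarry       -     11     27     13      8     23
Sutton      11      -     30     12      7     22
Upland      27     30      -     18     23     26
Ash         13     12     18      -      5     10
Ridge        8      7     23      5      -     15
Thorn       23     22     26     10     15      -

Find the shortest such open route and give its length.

59 miles — the minimum one-way total.

There are 5! = 120 possible orderings.
Quarry → Sutton → Upland → Ash → Ridge → Thorn: 11+30+18+5+15 = 79
Quarry → Sutton → Upland → Ash → Thorn → Ridge: 11+30+18+10+15 = 84
Quarry → Sutton → Upland → Ridge → Ash → Thorn: 11+30+23+5+10 = 79
Quarry → Sutton → Upland → Ridge → Thorn → Ash: 11+30+23+15+10 = 89
Quarry → Sutton → Upland → Thorn → Ash → Ridge: 11+30+26+10+5 = 82
Quarry → Sutton → Upland → Thorn → Ridge → Ash: 11+30+26+15+5 = 87
Quarry → Sutton → Ash → Upland → Ridge → Thorn: 11+12+18+23+15 = 79
Quarry → Sutton → Ash → Upland → Thorn → Ridge: 11+12+18+26+15 = 82
Quarry → Sutton → Ash → Ridge → Upland → Thorn: 11+12+5+23+26 = 77
Quarry → Sutton → Ash → Ridge → Thorn → Upland: 11+12+5+15+26 = 69
Quarry → Sutton → Ash → Thorn → Upland → Ridge: 11+12+10+26+23 = 82
Quarry → Sutton → Ash → Thorn → Ridge → Upland: 11+12+10+15+23 = 71
Quarry → Sutton → Ridge → Upland → Ash → Thorn: 11+7+23+18+10 = 69
Quarry → Sutton → Ridge → Upland → Thorn → Ash: 11+7+23+26+10 = 77
… (106 more)
Quarry → Sutton → Ridge → Ash → Thorn → Upland: 11+7+5+10+26 = 59  ← best
The minimum is 59.
One shortest path: Quarry → Sutton → Ridge → Ash → Thorn → Upland.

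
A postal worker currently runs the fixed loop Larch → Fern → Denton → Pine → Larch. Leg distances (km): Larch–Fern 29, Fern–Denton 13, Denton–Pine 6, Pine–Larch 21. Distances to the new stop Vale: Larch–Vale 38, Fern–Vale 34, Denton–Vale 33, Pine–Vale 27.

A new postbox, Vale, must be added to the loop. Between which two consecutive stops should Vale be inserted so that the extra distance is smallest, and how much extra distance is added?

Insertion cost between consecutive stops i–j is d(i,Vale) + d(Vale,j) − d(i,j):
  between Larch and Fern: 38 + 34 − 29 = 43
  between Fern and Denton: 34 + 33 − 13 = 54
  between Denton and Pine: 33 + 27 − 6 = 54
  between Pine and Larch: 27 + 38 − 21 = 44
Cheapest insertion is between Larch and Fern, adding 43.
New total = 69 + 43 = 112.

+43 km — insert Vale between Larch and Fern.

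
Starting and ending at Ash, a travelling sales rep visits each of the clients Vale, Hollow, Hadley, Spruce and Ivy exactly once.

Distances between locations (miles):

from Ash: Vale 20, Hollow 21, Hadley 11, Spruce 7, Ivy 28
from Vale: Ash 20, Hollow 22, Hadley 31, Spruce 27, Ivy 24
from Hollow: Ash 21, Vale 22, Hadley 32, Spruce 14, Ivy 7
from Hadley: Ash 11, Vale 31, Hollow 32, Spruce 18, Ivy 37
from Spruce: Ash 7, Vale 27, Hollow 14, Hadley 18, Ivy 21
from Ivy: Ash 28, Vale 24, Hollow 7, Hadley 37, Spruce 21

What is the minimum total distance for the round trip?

Shortest round trip = 94 miles.

With 5 stops there are 5!/2 = 60 distinct round trips (a route and its reverse cost the same).
Ash → Vale → Hollow → Hadley → Spruce → Ivy → Ash: 20+22+32+18+21+28 = 141
Ash → Vale → Hollow → Hadley → Ivy → Spruce → Ash: 20+22+32+37+21+7 = 139
Ash → Vale → Hollow → Spruce → Hadley → Ivy → Ash: 20+22+14+18+37+28 = 139
Ash → Vale → Hollow → Spruce → Ivy → Hadley → Ash: 20+22+14+21+37+11 = 125
Ash → Vale → Hollow → Ivy → Hadley → Spruce → Ash: 20+22+7+37+18+7 = 111
Ash → Vale → Hollow → Ivy → Spruce → Hadley → Ash: 20+22+7+21+18+11 = 99
Ash → Vale → Hadley → Hollow → Spruce → Ivy → Ash: 20+31+32+14+21+28 = 146
Ash → Vale → Hadley → Hollow → Ivy → Spruce → Ash: 20+31+32+7+21+7 = 118
Ash → Vale → Hadley → Spruce → Hollow → Ivy → Ash: 20+31+18+14+7+28 = 118
Ash → Vale → Hadley → Spruce → Ivy → Hollow → Ash: 20+31+18+21+7+21 = 118
Ash → Vale → Hadley → Ivy → Hollow → Spruce → Ash: 20+31+37+7+14+7 = 116
Ash → Vale → Hadley → Ivy → Spruce → Hollow → Ash: 20+31+37+21+14+21 = 144
Ash → Vale → Spruce → Hollow → Hadley → Ivy → Ash: 20+27+14+32+37+28 = 158
Ash → Vale → Spruce → Hollow → Ivy → Hadley → Ash: 20+27+14+7+37+11 = 116
… (46 more)
Ash → Vale → Ivy → Hollow → Spruce → Hadley → Ash: 20+24+7+14+18+11 = 94  ← best
The minimum is 94.
One optimal route: Ash → Vale → Ivy → Hollow → Spruce → Hadley → Ash (or its reverse).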